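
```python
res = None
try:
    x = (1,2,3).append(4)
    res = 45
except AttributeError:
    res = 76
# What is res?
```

Step-by-step execution trace:
1. `x = (1,2,3).append(4)` raises AttributeError.
2. `res = 45` is not reached.
3. `except AttributeError` matches → res = 76.
Result: 76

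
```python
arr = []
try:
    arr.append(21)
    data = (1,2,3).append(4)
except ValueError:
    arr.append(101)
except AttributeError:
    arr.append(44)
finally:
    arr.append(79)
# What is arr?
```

Step-by-step execution trace:
1. try: `arr.append(21)` → arr = [21].
2. `data = (1,2,3).append(4)` raises AttributeError.
3. `except ValueError` does not match AttributeError; skipped.
4. `except AttributeError` matches → `arr.append(44)` → arr = [21, 44].
5. finally always runs: `arr.append(79)` → arr = [21, 44, 79].
Result: [21, 44, 79]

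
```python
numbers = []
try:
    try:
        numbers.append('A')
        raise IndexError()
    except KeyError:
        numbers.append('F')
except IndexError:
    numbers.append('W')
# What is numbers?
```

Step-by-step execution trace:
1. Inner try: `numbers.append('A')` → numbers = ['A'].
2. `raise IndexError()` raises IndexError.
3. Inner `except KeyError` does not match IndexError; exception propagates to outer try.
4. Outer `except IndexError` matches → `numbers.append('W')` → numbers = ['A', 'W'].
Result: ['A', 'W']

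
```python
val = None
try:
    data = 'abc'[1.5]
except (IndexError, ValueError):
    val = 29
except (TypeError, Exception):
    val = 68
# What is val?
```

Step-by-step execution trace:
1. `data = 'abc'[1.5]` raises TypeError.
2. `except (IndexError, ValueError)` does not match TypeError; skipped.
3. `except (TypeError, Exception)` matches (TypeError is in the tuple) → val = 68.
Result: 68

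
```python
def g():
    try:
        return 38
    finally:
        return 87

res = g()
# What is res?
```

Step-by-step execution trace:
1. `g()` enters try: `return 38` sets pending return value 38.
2. Before returning, `finally: return 87` runs and overrides the pending return.
3. g() returns 87 → res = 87.
Result: 87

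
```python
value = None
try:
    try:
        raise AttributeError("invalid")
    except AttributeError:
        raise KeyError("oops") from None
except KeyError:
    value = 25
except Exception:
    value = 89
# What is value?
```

Step-by-step execution trace:
1. Inner try raises AttributeError; inner `except AttributeError` catches it.
2. `raise KeyError(...) from None` raises KeyError (from None suppresses __context__, but the active exception is still KeyError).
3. Outer `except KeyError` matches → value = 25.
4. `except Exception` is not reached.
Result: 25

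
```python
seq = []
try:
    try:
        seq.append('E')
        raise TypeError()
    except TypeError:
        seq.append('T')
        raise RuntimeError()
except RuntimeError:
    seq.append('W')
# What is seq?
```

Step-by-step execution trace:
1. Inner try: `seq.append('E')` → seq = ['E'].
2. `raise TypeError()` raises TypeError.
3. Inner `except TypeError` matches → `seq.append('T')` → seq = ['E', 'T'].
4. `raise RuntimeError()` raises RuntimeError; propagates to outer try.
5. Outer `except RuntimeError` matches → `seq.append('W')` → seq = ['E', 'T', 'W'].
Result: ['E', 'T', 'W']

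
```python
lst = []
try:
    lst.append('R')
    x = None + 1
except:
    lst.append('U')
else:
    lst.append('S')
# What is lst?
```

Step-by-step execution trace:
1. try: `lst.append('R')` → lst = ['R'].
2. `x = None + 1` raises TypeError.
3. bare `except` matches → `lst.append('U')` → lst = ['R', 'U'].
4. `else` is skipped (an exception was raised).
Result: ['R', 'U']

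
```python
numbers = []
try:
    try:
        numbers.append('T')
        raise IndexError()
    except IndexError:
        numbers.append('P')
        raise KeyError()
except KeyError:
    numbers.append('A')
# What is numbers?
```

Step-by-step execution trace:
1. Inner try: `numbers.append('T')` → numbers = ['T'].
2. `raise IndexError()` raises IndexError.
3. Inner `except IndexError` matches → `numbers.append('P')` → numbers = ['T', 'P'].
4. `raise KeyError()` raises KeyError; propagates to outer try.
5. Outer `except KeyError` matches → `numbers.append('A')` → numbers = ['T', 'P', 'A'].
Result: ['T', 'P', 'A']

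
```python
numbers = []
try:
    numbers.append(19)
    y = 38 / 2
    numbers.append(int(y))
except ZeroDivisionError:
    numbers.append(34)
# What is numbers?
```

Step-by-step execution trace:
1. try: `numbers.append(19)` → numbers = [19].
2. `y = 38 / 2` → y = 19.0. No exception raised.
3. `numbers.append(int(y))` → numbers = [19, 19].
4. `except ZeroDivisionError` is skipped (no exception was raised).
Result: [19, 19]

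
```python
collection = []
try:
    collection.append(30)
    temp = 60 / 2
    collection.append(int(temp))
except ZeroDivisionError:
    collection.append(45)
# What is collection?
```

Step-by-step execution trace:
1. try: `collection.append(30)` → collection = [30].
2. `temp = 60 / 2` → temp = 30.0. No exception raised.
3. `collection.append(int(temp))` → collection = [30, 30].
4. `except ZeroDivisionError` is skipped (no exception was raised).
Result: [30, 30]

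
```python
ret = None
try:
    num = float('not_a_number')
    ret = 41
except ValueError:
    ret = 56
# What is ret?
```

Step-by-step execution trace:
1. `num = float('not_a_number')` raises ValueError.
2. `ret = 41` is not reached.
3. `except ValueError` matches → ret = 56.
Result: 56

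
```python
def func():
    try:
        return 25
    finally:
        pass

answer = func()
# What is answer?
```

Step-by-step execution trace:
1. `func()` enters try: `return 25` sets pending return value 25.
2. Before returning, `finally: pass` runs (no effect).
3. func() returns 25 → answer = 25.
Result: 25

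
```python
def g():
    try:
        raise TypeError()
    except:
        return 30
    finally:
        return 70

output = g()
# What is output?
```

Step-by-step execution trace:
1. `g()` enters try: `raise TypeError()` raises TypeError.
2. bare `except` matches → `return 30` sets pending return value 30.
3. Before returning, `finally: return 70` runs and overrides the pending return.
4. g() returns 70 → output = 70.
Result: 70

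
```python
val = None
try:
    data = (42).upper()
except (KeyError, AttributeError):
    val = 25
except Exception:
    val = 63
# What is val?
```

Step-by-step execution trace:
1. `data = (42).upper()` raises AttributeError.
2. `except (KeyError, AttributeError)` matches (AttributeError is in the tuple) → val = 25.
3. `except Exception` is not reached.
Result: 25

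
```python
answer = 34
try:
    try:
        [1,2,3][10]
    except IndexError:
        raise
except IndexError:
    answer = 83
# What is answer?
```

Step-by-step execution trace:
1. Inner try: `[1,2,3][10]` raises IndexError.
2. Inner `except IndexError` matches; bare `raise` re-raises the same IndexError.
3. Outer `except IndexError` matches → answer = 83.
Result: 83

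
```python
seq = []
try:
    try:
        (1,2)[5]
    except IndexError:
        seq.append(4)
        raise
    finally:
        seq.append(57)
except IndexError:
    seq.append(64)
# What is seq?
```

Step-by-step execution trace:
1. Inner try: `(1,2)[5]` raises IndexError.
2. Inner `except IndexError` matches → `seq.append(4)` → seq = [4].
3. bare `raise` re-raises IndexError.
4. Inner `finally` runs during unwinding: `seq.append(57)` → seq = [4, 57].
5. Outer `except IndexError` matches → `seq.append(64)` → seq = [4, 57, 64].
Result: [4, 57, 64]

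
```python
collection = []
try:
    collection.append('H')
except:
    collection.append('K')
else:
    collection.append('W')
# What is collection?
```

Step-by-step execution trace:
1. try: `collection.append('H')` → collection = ['H']. No exception raised.
2. `except` is skipped.
3. `else` runs (try completed without exception): `collection.append('W')` → collection = ['H', 'W'].
Result: ['H', 'W']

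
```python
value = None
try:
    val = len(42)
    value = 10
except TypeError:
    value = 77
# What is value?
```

Step-by-step execution trace:
1. `val = len(42)` raises TypeError.
2. `value = 10` is not reached.
3. `except TypeError` matches → value = 77.
Result: 77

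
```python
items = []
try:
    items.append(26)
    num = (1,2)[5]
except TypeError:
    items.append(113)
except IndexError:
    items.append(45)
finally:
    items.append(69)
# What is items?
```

Step-by-step execution trace:
1. try: `items.append(26)` → items = [26].
2. `num = (1,2)[5]` raises IndexError.
3. `except TypeError` does not match IndexError; skipped.
4. `except IndexError` matches → `items.append(45)` → items = [26, 45].
5. finally always runs: `items.append(69)` → items = [26, 45, 69].
Result: [26, 45, 69]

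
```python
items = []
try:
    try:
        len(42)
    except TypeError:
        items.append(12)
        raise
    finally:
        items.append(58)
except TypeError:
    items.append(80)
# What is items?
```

Step-by-step execution trace:
1. Inner try: `len(42)` raises TypeError.
2. Inner `except TypeError` matches → `items.append(12)` → items = [12].
3. bare `raise` re-raises TypeError.
4. Inner `finally` runs during unwinding: `items.append(58)` → items = [12, 58].
5. Outer `except TypeError` matches → `items.append(80)` → items = [12, 58, 80].
Result: [12, 58, 80]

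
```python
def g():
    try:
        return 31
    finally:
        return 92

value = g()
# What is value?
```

Step-by-step execution trace:
1. `g()` enters try: `return 31` sets pending return value 31.
2. Before returning, `finally: return 92` runs and overrides the pending return.
3. g() returns 92 → value = 92.
Result: 92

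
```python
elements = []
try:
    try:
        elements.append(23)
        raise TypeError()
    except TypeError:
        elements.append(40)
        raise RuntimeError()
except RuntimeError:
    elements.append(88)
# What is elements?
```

Step-by-step execution trace:
1. Inner try: `elements.append(23)` → elements = [23].
2. `raise TypeError()` raises TypeError.
3. Inner `except TypeError` matches → `elements.append(40)` → elements = [23, 40].
4. `raise RuntimeError()` raises RuntimeError; propagates to outer try.
5. Outer `except RuntimeError` matches → `elements.append(88)` → elements = [23, 40, 88].
Result: [23, 40, 88]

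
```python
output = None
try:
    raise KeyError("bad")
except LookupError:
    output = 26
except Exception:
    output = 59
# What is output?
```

Step-by-step execution trace:
1. `raise KeyError(...)` raises KeyError.
2. `except LookupError` matches (KeyError is a subclass of LookupError) → output = 26.
3. `except Exception` is not reached.
Result: 26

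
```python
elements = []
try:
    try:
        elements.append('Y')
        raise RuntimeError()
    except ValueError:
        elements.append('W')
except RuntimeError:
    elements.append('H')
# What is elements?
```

Step-by-step execution trace:
1. Inner try: `elements.append('Y')` → elements = ['Y'].
2. `raise RuntimeError()` raises RuntimeError.
3. Inner `except ValueError` does not match RuntimeError; exception propagates to outer try.
4. Outer `except RuntimeError` matches → `elements.append('H')` → elements = ['Y', 'H'].
Result: ['Y', 'H']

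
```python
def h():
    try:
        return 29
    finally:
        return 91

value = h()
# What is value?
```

Step-by-step execution trace:
1. `h()` enters try: `return 29` sets pending return value 29.
2. Before returning, `finally: return 91` runs and overrides the pending return.
3. h() returns 91 → value = 91.
Result: 91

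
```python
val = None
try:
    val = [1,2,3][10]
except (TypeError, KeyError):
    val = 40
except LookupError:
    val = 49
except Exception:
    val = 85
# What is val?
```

Step-by-step execution trace:
1. `val = [1,2,3][10]` raises IndexError.
2. `except (TypeError, KeyError)` does not match IndexError; skipped.
3. `except LookupError` matches (IndexError is a subclass of LookupError) → val = 49.
4. `except Exception` is not reached.
Result: 49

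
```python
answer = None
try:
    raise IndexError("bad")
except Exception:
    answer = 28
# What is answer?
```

Step-by-step execution trace:
1. `raise IndexError(...)` raises IndexError.
2. `except Exception` matches (IndexError is a subclass of Exception) → answer = 28.
Result: 28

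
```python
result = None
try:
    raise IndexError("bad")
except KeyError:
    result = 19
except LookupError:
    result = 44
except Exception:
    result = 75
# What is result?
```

Step-by-step execution trace:
1. `raise IndexError(...)` raises IndexError.
2. `except KeyError` does not match (IndexError is not a subclass of KeyError); skipped.
3. `except LookupError` matches (IndexError is a subclass of LookupError) → result = 44.
4. `except Exception` is not reached.
Result: 44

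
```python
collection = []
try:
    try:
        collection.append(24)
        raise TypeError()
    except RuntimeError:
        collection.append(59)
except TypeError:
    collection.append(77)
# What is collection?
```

Step-by-step execution trace:
1. Inner try: `collection.append(24)` → collection = [24].
2. `raise TypeError()` raises TypeError.
3. Inner `except RuntimeError` does not match TypeError; exception propagates to outer try.
4. Outer `except TypeError` matches → `collection.append(77)` → collection = [24, 77].
Result: [24, 77]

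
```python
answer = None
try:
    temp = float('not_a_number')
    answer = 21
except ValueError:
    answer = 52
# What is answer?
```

Step-by-step execution trace:
1. `temp = float('not_a_number')` raises ValueError.
2. `answer = 21` is not reached.
3. `except ValueError` matches → answer = 52.
Result: 52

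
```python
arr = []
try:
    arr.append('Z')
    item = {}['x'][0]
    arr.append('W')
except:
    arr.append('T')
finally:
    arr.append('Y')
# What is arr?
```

Step-by-step execution trace:
1. try: `arr.append('Z')` → arr = ['Z'].
2. `item = {}['x'][0]` raises KeyError; `arr.append('W')` is not reached.
3. bare `except` matches → `arr.append('T')` → arr = ['Z', 'T'].
4. finally always runs: `arr.append('Y')` → arr = ['Z', 'T', 'Y'].
Result: ['Z', 'T', 'Y']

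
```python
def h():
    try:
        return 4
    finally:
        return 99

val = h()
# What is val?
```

Step-by-step execution trace:
1. `h()` enters try: `return 4` sets pending return value 4.
2. Before returning, `finally: return 99` runs and overrides the pending return.
3. h() returns 99 → val = 99.
Result: 99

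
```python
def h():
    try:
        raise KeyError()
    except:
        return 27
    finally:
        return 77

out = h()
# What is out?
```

Step-by-step execution trace:
1. `h()` enters try: `raise KeyError()` raises KeyError.
2. bare `except` matches → `return 27` sets pending return value 27.
3. Before returning, `finally: return 77` runs and overrides the pending return.
4. h() returns 77 → out = 77.
Result: 77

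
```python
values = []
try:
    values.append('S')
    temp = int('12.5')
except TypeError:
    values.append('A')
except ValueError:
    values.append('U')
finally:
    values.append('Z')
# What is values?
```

Step-by-step execution trace:
1. try: `values.append('S')` → values = ['S'].
2. `temp = int('12.5')` raises ValueError.
3. `except TypeError` does not match ValueError; skipped.
4. `except ValueError` matches → `values.append('U')` → values = ['S', 'U'].
5. finally always runs: `values.append('Z')` → values = ['S', 'U', 'Z'].
Result: ['S', 'U', 'Z']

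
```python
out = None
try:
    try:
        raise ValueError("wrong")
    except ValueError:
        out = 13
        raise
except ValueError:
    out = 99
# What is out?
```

Step-by-step execution trace:
1. Inner try: `raise ValueError("wrong")` raises ValueError.
2. Inner `except ValueError` matches → out = 13.
3. bare `raise` re-raises the same ValueError.
4. Outer `except ValueError` matches → out = 99.
Result: 99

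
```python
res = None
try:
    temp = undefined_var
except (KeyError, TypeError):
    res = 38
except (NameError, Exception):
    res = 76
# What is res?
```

Step-by-step execution trace:
1. `temp = undefined_var` raises NameError.
2. `except (KeyError, TypeError)` does not match NameError; skipped.
3. `except (NameError, Exception)` matches (NameError is in the tuple) → res = 76.
Result: 76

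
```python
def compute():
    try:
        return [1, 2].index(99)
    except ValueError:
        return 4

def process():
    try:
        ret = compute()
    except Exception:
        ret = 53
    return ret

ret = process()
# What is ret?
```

Step-by-step execution trace:
1. `process()` calls `compute()`.
2. In compute: `[1, 2].index(99)` raises ValueError; `except ValueError` catches it → returns 4.
3. In process: `ret = compute()` → ret = 4. No exception reaches process.
4. `except Exception` is skipped; process returns 4.
5. ret = 4.
Result: 4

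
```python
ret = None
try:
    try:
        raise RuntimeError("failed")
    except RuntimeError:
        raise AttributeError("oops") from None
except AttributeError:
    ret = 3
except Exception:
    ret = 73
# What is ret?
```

Step-by-step execution trace:
1. Inner try raises RuntimeError; inner `except RuntimeError` catches it.
2. `raise AttributeError(...) from None` raises AttributeError (from None suppresses __context__, but the active exception is still AttributeError).
3. Outer `except AttributeError` matches → ret = 3.
4. `except Exception` is not reached.
Result: 3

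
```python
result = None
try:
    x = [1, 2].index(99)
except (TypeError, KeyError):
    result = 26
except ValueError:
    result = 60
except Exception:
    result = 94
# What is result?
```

Step-by-step execution trace:
1. `x = [1, 2].index(99)` raises ValueError.
2. `except (TypeError, KeyError)` does not match ValueError; skipped.
3. `except ValueError` matches (exact type match) → result = 60.
4. `except Exception` is not reached.
Result: 60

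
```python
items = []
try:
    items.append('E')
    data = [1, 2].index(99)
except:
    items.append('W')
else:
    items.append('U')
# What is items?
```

Step-by-step execution trace:
1. try: `items.append('E')` → items = ['E'].
2. `data = [1, 2].index(99)` raises ValueError.
3. bare `except` matches → `items.append('W')` → items = ['E', 'W'].
4. `else` is skipped (an exception was raised).
Result: ['E', 'W']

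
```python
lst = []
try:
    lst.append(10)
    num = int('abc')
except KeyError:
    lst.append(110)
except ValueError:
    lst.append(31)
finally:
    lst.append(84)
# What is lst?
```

Step-by-step execution trace:
1. try: `lst.append(10)` → lst = [10].
2. `num = int('abc')` raises ValueError.
3. `except KeyError` does not match ValueError; skipped.
4. `except ValueError` matches → `lst.append(31)` → lst = [10, 31].
5. finally always runs: `lst.append(84)` → lst = [10, 31, 84].
Result: [10, 31, 84]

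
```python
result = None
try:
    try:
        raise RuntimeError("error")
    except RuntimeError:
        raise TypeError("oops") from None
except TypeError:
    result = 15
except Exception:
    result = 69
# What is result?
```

Step-by-step execution trace:
1. Inner try raises RuntimeError; inner `except RuntimeError` catches it.
2. `raise TypeError(...) from None` raises TypeError (from None suppresses __context__, but the active exception is still TypeError).
3. Outer `except TypeError` matches → result = 15.
4. `except Exception` is not reached.
Result: 15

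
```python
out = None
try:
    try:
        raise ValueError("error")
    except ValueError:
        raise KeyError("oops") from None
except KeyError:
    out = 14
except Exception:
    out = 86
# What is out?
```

Step-by-step execution trace:
1. Inner try raises ValueError; inner `except ValueError` catches it.
2. `raise KeyError(...) from None` raises KeyError (from None suppresses __context__, but the active exception is still KeyError).
3. Outer `except KeyError` matches → out = 14.
4. `except Exception` is not reached.
Result: 14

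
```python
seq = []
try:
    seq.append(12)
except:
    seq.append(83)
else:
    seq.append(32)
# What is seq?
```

Step-by-step execution trace:
1. try: `seq.append(12)` → seq = [12]. No exception raised.
2. `except` is skipped.
3. `else` runs (try completed without exception): `seq.append(32)` → seq = [12, 32].
Result: [12, 32]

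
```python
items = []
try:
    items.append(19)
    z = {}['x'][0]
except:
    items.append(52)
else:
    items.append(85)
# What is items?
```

Step-by-step execution trace:
1. try: `items.append(19)` → items = [19].
2. `z = {}['x'][0]` raises KeyError.
3. bare `except` matches → `items.append(52)` → items = [19, 52].
4. `else` is skipped (an exception was raised).
Result: [19, 52]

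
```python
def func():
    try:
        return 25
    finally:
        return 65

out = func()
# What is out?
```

Step-by-step execution trace:
1. `func()` enters try: `return 25` sets pending return value 25.
2. Before returning, `finally: return 65` runs and overrides the pending return.
3. func() returns 65 → out = 65.
Result: 65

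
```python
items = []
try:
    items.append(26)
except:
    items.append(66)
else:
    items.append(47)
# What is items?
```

Step-by-step execution trace:
1. try: `items.append(26)` → items = [26]. No exception raised.
2. `except` is skipped.
3. `else` runs (try completed without exception): `items.append(47)` → items = [26, 47].
Result: [26, 47]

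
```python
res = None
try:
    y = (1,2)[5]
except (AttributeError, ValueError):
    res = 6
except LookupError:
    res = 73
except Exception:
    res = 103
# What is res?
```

Step-by-step execution trace:
1. `y = (1,2)[5]` raises IndexError.
2. `except (AttributeError, ValueError)` does not match IndexError; skipped.
3. `except LookupError` matches (IndexError is a subclass of LookupError) → res = 73.
4. `except Exception` is not reached.
Result: 73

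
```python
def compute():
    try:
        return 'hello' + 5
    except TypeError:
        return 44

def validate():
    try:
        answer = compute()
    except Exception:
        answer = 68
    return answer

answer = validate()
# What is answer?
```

Step-by-step execution trace:
1. `validate()` calls `compute()`.
2. In compute: `'hello' + 5` raises TypeError; `except TypeError` catches it → returns 44.
3. In validate: `answer = compute()` → answer = 44. No exception reaches validate.
4. `except Exception` is skipped; validate returns 44.
5. answer = 44.
Result: 44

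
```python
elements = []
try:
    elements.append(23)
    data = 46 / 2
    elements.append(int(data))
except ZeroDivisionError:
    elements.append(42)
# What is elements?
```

Step-by-step execution trace:
1. try: `elements.append(23)` → elements = [23].
2. `data = 46 / 2` → data = 23.0. No exception raised.
3. `elements.append(int(data))` → elements = [23, 23].
4. `except ZeroDivisionError` is skipped (no exception was raised).
Result: [23, 23]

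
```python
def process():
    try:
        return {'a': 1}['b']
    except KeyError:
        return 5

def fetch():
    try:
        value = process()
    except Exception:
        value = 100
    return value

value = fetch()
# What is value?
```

Step-by-step execution trace:
1. `fetch()` calls `process()`.
2. In process: `{'a': 1}['b']` raises KeyError; `except KeyError` catches it → returns 5.
3. In fetch: `value = process()` → value = 5. No exception reaches fetch.
4. `except Exception` is skipped; fetch returns 5.
5. value = 5.
Result: 5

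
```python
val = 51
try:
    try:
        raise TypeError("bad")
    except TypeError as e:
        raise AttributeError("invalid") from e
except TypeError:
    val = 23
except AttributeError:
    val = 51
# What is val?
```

Step-by-step execution trace:
1. Inner try raises TypeError; inner `except TypeError as e` catches it.
2. `raise AttributeError(...) from e` raises AttributeError (TypeError is attached as __cause__, but only AttributeError is active).
3. Outer `except TypeError` does not match AttributeError; skipped.
4. Outer `except AttributeError` matches → val = 51.
Result: 51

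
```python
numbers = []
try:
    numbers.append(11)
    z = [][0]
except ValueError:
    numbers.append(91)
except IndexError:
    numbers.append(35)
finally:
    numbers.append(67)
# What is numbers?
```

Step-by-step execution trace:
1. try: `numbers.append(11)` → numbers = [11].
2. `z = [][0]` raises IndexError.
3. `except ValueError` does not match IndexError; skipped.
4. `except IndexError` matches → `numbers.append(35)` → numbers = [11, 35].
5. finally always runs: `numbers.append(67)` → numbers = [11, 35, 67].
Result: [11, 35, 67]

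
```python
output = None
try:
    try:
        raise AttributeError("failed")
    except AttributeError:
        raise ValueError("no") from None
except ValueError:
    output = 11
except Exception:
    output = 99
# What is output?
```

Step-by-step execution trace:
1. Inner try raises AttributeError; inner `except AttributeError` catches it.
2. `raise ValueError(...) from None` raises ValueError (from None suppresses __context__, but the active exception is still ValueError).
3. Outer `except ValueError` matches → output = 11.
4. `except Exception` is not reached.
Result: 11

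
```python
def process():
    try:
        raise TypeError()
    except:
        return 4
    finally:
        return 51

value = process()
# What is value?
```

Step-by-step execution trace:
1. `process()` enters try: `raise TypeError()` raises TypeError.
2. bare `except` matches → `return 4` sets pending return value 4.
3. Before returning, `finally: return 51` runs and overrides the pending return.
4. process() returns 51 → value = 51.
Result: 51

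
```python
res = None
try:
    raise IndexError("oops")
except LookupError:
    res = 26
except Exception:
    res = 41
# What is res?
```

Step-by-step execution trace:
1. `raise IndexError(...)` raises IndexError.
2. `except LookupError` matches (IndexError is a subclass of LookupError) → res = 26.
3. `except Exception` is not reached.
Result: 26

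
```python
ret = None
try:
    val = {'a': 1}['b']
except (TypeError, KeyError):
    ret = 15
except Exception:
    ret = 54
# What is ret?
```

Step-by-step execution trace:
1. `val = {'a': 1}['b']` raises KeyError.
2. `except (TypeError, KeyError)` matches (KeyError is in the tuple) → ret = 15.
3. `except Exception` is not reached.
Result: 15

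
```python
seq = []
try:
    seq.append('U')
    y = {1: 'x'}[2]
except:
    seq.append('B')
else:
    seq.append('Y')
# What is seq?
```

Step-by-step execution trace:
1. try: `seq.append('U')` → seq = ['U'].
2. `y = {1: 'x'}[2]` raises KeyError.
3. bare `except` matches → `seq.append('B')` → seq = ['U', 'B'].
4. `else` is skipped (an exception was raised).
Result: ['U', 'B']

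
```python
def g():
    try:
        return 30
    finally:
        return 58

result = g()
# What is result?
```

Step-by-step execution trace:
1. `g()` enters try: `return 30` sets pending return value 30.
2. Before returning, `finally: return 58` runs and overrides the pending return.
3. g() returns 58 → result = 58.
Result: 58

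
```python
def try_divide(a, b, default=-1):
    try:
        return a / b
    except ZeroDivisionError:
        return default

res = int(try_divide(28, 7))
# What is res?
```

Step-by-step execution trace:
1. `try_divide(28, 7)` enters try: `return 28 / 7` → returns 4.0. No exception raised.
2. `except ZeroDivisionError` is skipped.
3. `int(4.0)` → 4 → res = 4.
Result: 4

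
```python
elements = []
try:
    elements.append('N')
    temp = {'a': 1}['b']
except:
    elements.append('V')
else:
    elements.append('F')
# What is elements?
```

Step-by-step execution trace:
1. try: `elements.append('N')` → elements = ['N'].
2. `temp = {'a': 1}['b']` raises KeyError.
3. bare `except` matches → `elements.append('V')` → elements = ['N', 'V'].
4. `else` is skipped (an exception was raised).
Result: ['N', 'V']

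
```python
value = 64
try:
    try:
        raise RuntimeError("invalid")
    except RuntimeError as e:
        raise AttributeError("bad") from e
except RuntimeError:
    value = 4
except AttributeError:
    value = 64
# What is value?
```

Step-by-step execution trace:
1. Inner try raises RuntimeError; inner `except RuntimeError as e` catches it.
2. `raise AttributeError(...) from e` raises AttributeError (RuntimeError is attached as __cause__, but only AttributeError is active).
3. Outer `except RuntimeError` does not match AttributeError; skipped.
4. Outer `except AttributeError` matches → value = 64.
Result: 64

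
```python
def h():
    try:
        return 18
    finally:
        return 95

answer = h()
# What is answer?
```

Step-by-step execution trace:
1. `h()` enters try: `return 18` sets pending return value 18.
2. Before returning, `finally: return 95` runs and overrides the pending return.
3. h() returns 95 → answer = 95.
Result: 95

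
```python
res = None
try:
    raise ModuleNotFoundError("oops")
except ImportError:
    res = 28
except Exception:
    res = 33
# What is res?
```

Step-by-step execution trace:
1. `raise ModuleNotFoundError(...)` raises ModuleNotFoundError.
2. `except ImportError` matches (ModuleNotFoundError is a subclass of ImportError) → res = 28.
3. `except Exception` is not reached.
Result: 28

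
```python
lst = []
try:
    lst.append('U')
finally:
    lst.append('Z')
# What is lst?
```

Step-by-step execution trace:
1. try: `lst.append('U')` → lst = ['U'].
2. The try body completes without raising.
3. finally always runs: `lst.append('Z')` → lst = ['U', 'Z'].
Result: ['U', 'Z']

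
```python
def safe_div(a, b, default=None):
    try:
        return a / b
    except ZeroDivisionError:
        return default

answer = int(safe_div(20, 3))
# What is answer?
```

Step-by-step execution trace:
1. `safe_div(20, 3)` enters try: `return 20 / 3` → returns 6.666666666666667. No exception raised.
2. `except ZeroDivisionError` is skipped.
3. `int(6.666666666666667)` → 6 → answer = 6.
Result: 6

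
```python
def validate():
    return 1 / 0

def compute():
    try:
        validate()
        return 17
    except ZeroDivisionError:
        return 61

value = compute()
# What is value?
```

Step-by-step execution trace:
1. `compute()` calls `validate()`.
2. `validate()` evaluates `1 / 0`, which raises ZeroDivisionError; it propagates to the caller.
3. `return 17` is not reached.
4. `except ZeroDivisionError` in compute matches → returns 61.
5. value = 61.
Result: 61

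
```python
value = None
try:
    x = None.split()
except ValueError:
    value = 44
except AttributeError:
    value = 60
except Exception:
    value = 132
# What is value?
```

Step-by-step execution trace:
1. `x = None.split()` raises AttributeError.
2. `except ValueError` does not match AttributeError; skipped.
3. `except AttributeError` matches → value = 60.
4. Remaining except clauses are skipped.
Result: 60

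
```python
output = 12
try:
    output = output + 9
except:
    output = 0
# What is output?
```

Step-by-step execution trace:
1. output starts at 12.
2. try: `output = output + 9` → output = 21. No exception raised.
3. `except` is skipped.
Result: 21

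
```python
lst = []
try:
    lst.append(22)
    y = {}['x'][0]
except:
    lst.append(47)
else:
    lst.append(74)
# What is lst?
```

Step-by-step execution trace:
1. try: `lst.append(22)` → lst = [22].
2. `y = {}['x'][0]` raises KeyError.
3. bare `except` matches → `lst.append(47)` → lst = [22, 47].
4. `else` is skipped (an exception was raised).
Result: [22, 47]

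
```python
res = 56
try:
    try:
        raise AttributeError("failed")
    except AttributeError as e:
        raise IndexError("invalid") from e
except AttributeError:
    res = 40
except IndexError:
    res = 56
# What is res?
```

Step-by-step execution trace:
1. Inner try raises AttributeError; inner `except AttributeError as e` catches it.
2. `raise IndexError(...) from e` raises IndexError (AttributeError is attached as __cause__, but only IndexError is active).
3. Outer `except AttributeError` does not match IndexError; skipped.
4. Outer `except IndexError` matches → res = 56.
Result: 56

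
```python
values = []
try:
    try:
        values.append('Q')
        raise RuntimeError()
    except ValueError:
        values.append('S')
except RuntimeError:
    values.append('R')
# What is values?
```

Step-by-step execution trace:
1. Inner try: `values.append('Q')` → values = ['Q'].
2. `raise RuntimeError()` raises RuntimeError.
3. Inner `except ValueError` does not match RuntimeError; exception propagates to outer try.
4. Outer `except RuntimeError` matches → `values.append('R')` → values = ['Q', 'R'].
Result: ['Q', 'R']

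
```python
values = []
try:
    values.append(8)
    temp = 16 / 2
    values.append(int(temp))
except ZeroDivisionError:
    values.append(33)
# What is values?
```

Step-by-step execution trace:
1. try: `values.append(8)` → values = [8].
2. `temp = 16 / 2` → temp = 8.0. No exception raised.
3. `values.append(int(temp))` → values = [8, 8].
4. `except ZeroDivisionError` is skipped (no exception was raised).
Result: [8, 8]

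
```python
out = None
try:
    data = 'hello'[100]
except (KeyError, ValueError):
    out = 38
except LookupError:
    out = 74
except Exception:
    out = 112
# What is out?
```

Step-by-step execution trace:
1. `data = 'hello'[100]` raises IndexError.
2. `except (KeyError, ValueError)` does not match IndexError; skipped.
3. `except LookupError` matches (IndexError is a subclass of LookupError) → out = 74.
4. `except Exception` is not reached.
Result: 74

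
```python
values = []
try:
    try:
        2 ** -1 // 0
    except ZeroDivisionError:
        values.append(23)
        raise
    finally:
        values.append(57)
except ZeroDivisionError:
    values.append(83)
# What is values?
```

Step-by-step execution trace:
1. Inner try: `2 ** -1 // 0` raises ZeroDivisionError.
2. Inner `except ZeroDivisionError` matches → `values.append(23)` → values = [23].
3. bare `raise` re-raises ZeroDivisionError.
4. Inner `finally` runs during unwinding: `values.append(57)` → values = [23, 57].
5. Outer `except ZeroDivisionError` matches → `values.append(83)` → values = [23, 57, 83].
Result: [23, 57, 83]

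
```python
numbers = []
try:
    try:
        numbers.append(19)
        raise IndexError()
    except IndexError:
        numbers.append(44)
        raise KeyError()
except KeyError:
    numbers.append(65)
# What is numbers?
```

Step-by-step execution trace:
1. Inner try: `numbers.append(19)` → numbers = [19].
2. `raise IndexError()` raises IndexError.
3. Inner `except IndexError` matches → `numbers.append(44)` → numbers = [19, 44].
4. `raise KeyError()` raises KeyError; propagates to outer try.
5. Outer `except KeyError` matches → `numbers.append(65)` → numbers = [19, 44, 65].
Result: [19, 44, 65]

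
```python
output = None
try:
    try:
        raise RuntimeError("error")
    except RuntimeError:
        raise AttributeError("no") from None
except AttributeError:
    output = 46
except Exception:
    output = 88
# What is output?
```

Step-by-step execution trace:
1. Inner try raises RuntimeError; inner `except RuntimeError` catches it.
2. `raise AttributeError(...) from None` raises AttributeError (from None suppresses __context__, but the active exception is still AttributeError).
3. Outer `except AttributeError` matches → output = 46.
4. `except Exception` is not reached.
Result: 46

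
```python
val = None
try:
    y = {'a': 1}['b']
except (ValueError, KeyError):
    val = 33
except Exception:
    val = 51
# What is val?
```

Step-by-step execution trace:
1. `y = {'a': 1}['b']` raises KeyError.
2. `except (ValueError, KeyError)` matches (KeyError is in the tuple) → val = 33.
3. `except Exception` is not reached.
Result: 33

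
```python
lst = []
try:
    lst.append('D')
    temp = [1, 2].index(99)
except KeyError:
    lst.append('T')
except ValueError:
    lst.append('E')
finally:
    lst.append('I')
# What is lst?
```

Step-by-step execution trace:
1. try: `lst.append('D')` → lst = ['D'].
2. `temp = [1, 2].index(99)` raises ValueError.
3. `except KeyError` does not match ValueError; skipped.
4. `except ValueError` matches → `lst.append('E')` → lst = ['D', 'E'].
5. finally always runs: `lst.append('I')` → lst = ['D', 'E', 'I'].
Result: ['D', 'E', 'I']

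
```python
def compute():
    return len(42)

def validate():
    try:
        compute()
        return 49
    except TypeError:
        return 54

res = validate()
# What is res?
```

Step-by-step execution trace:
1. `validate()` calls `compute()`.
2. `compute()` evaluates `len(42)`, which raises TypeError; it propagates to the caller.
3. `return 49` is not reached.
4. `except TypeError` in validate matches → returns 54.
5. res = 54.
Result: 54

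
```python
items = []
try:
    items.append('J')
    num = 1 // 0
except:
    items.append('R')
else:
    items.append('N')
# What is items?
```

Step-by-step execution trace:
1. try: `items.append('J')` → items = ['J'].
2. `num = 1 // 0` raises ZeroDivisionError.
3. bare `except` matches → `items.append('R')` → items = ['J', 'R'].
4. `else` is skipped (an exception was raised).
Result: ['J', 'R']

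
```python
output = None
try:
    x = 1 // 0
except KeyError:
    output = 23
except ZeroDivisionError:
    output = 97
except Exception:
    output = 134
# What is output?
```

Step-by-step execution trace:
1. `x = 1 // 0` raises ZeroDivisionError.
2. `except KeyError` does not match ZeroDivisionError; skipped.
3. `except ZeroDivisionError` matches → output = 97.
4. Remaining except clauses are skipped.
Result: 97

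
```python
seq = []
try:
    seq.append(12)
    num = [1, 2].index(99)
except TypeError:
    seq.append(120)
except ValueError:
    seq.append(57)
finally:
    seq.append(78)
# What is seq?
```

Step-by-step execution trace:
1. try: `seq.append(12)` → seq = [12].
2. `num = [1, 2].index(99)` raises ValueError.
3. `except TypeError` does not match ValueError; skipped.
4. `except ValueError` matches → `seq.append(57)` → seq = [12, 57].
5. finally always runs: `seq.append(78)` → seq = [12, 57, 78].
Result: [12, 57, 78]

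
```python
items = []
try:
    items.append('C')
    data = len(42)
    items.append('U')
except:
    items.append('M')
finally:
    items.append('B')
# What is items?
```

Step-by-step execution trace:
1. try: `items.append('C')` → items = ['C'].
2. `data = len(42)` raises TypeError; `items.append('U')` is not reached.
3. bare `except` matches → `items.append('M')` → items = ['C', 'M'].
4. finally always runs: `items.append('B')` → items = ['C', 'M', 'B'].
Result: ['C', 'M', 'B']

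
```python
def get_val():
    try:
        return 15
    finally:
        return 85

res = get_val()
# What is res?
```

Step-by-step execution trace:
1. `get_val()` enters try: `return 15` sets pending return value 15.
2. Before returning, `finally: return 85` runs and overrides the pending return.
3. get_val() returns 85 → res = 85.
Result: 85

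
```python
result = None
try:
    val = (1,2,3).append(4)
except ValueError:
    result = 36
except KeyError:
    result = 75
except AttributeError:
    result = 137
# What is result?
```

Step-by-step execution trace:
1. `val = (1,2,3).append(4)` raises AttributeError.
2. `except ValueError` does not match AttributeError; skipped.
3. `except KeyError` does not match AttributeError; skipped.
4. `except AttributeError` matches → result = 137.
Result: 137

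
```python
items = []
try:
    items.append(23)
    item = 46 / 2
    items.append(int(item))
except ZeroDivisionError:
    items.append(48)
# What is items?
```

Step-by-step execution trace:
1. try: `items.append(23)` → items = [23].
2. `item = 46 / 2` → item = 23.0. No exception raised.
3. `items.append(int(item))` → items = [23, 23].
4. `except ZeroDivisionError` is skipped (no exception was raised).
Result: [23, 23]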